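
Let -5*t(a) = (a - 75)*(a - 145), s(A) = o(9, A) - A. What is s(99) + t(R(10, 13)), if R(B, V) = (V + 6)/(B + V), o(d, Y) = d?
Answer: -5895146/2645 ≈ -2228.8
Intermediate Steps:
s(A) = 9 - A
R(B, V) = (6 + V)/(B + V)
t(a) = -(-145 + a)*(-75 + a)/5 (t(a) = -(a - 75)*(a - 145)/5 = -(-75 + a)*(-145 + a)/5 = -(-145 + a)*(-75 + a)/5)
s(99) + t(R(10, 13)) = (9 - 1*99) + (-2175 + 44*((6 + 13)/(10 + 13)) - (6 + 13)²/(10 + 13)²/5) = (9 - 99) + (-2175 + 44*(19/23) - (19/23)²/5) = -90 + (-2175 + 44*((1/23)*19) - ((1/23)*19)²/5) = -90 + (-2175 + 44*(19/23) - (19/23)²/5) = -90 + (-2175 + 836/23 - ⅕*361/529) = -90 + (-2175 + 836/23 - 361/2645) = -90 - 5657096/2645 = -5895146/2645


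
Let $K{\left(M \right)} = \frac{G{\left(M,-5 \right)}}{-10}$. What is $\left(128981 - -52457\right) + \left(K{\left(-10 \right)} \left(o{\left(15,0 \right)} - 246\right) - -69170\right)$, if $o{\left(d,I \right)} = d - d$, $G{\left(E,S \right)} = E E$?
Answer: $253068$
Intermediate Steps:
$G{\left(E,S \right)} = E^{2}$
$o{\left(d,I \right)} = 0$
$K{\left(M \right)} = - \frac{M^{2}}{10}$ ($K{\left(M \right)} = \frac{M^{2}}{-10} = M^{2} \left(- \frac{1}{10}\right) = - \frac{M^{2}}{10}$)
$\left(128981 - -52457\right) + \left(K{\left(-10 \right)} \left(o{\left(15,0 \right)} - 246\right) - -69170\right) = \left(128981 - -52457\right) + \left(- \frac{\left(-10\right)^{2}}{10} \left(0 - 246\right) - -69170\right) = \left(128981 + 52457\right) + \left(\left(- \frac{1}{10}\right) 100 \left(-246\right) + 69170\right) = 181438 + \left(\left(-10\right) \left(-246\right) + 69170\right) = 181438 + \left(2460 + 69170\right) = 181438 + 71630 = 253068$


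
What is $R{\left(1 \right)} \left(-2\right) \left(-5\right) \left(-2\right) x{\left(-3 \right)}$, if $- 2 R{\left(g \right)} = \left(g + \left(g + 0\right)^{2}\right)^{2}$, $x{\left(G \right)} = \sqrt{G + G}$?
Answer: $40 i \sqrt{6} \approx 97.98 i$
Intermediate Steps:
$x{\left(G \right)} = \sqrt{2} \sqrt{G}$ ($x{\left(G \right)} = \sqrt{2 G} = \sqrt{2} \sqrt{G}$)
$R{\left(g \right)} = - \frac{\left(g + g^{2}\right)^{2}}{2}$ ($R{\left(g \right)} = - \frac{\left(g + \left(g + 0\right)^{2}\right)^{2}}{2} = - \frac{\left(g + g^{2}\right)^{2}}{2}$)
$R{\left(1 \right)} \left(-2\right) \left(-5\right) \left(-2\right) x{\left(-3 \right)} = - \frac{1^{2} \left(1 + 1\right)^{2}}{2} \left(-2\right) \left(-5\right) \left(-2\right) \sqrt{2} \sqrt{-3} = \left(- \frac{1}{2}\right) 1 \cdot 2^{2} \cdot 10 \left(-2\right) \sqrt{2} i \sqrt{3} = \left(- \frac{1}{2}\right) 1 \cdot 4 \left(-20\right) i \sqrt{6} = \left(-2\right) \left(-20\right) i \sqrt{6} = 40 i \sqrt{6}$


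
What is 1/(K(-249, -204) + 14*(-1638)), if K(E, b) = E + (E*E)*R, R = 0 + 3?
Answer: 1/162822 ≈ 6.1417e-6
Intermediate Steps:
R = 3
K(E, b) = E + 3*E**2 (K(E, b) = E + (E*E)*3 = E + E**2*3 = E + 3*E**2)
1/(K(-249, -204) + 14*(-1638)) = 1/(-249*(1 + 3*(-249)) + 14*(-1638)) = 1/(-249*(1 - 747) - 22932) = 1/(-249*(-746) - 22932) = 1/(185754 - 22932) = 1/162822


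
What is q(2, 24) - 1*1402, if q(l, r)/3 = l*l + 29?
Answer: -1303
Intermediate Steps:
q(l, r) = 87 + 3*l² (q(l, r) = 3*(l*l + 29) = 3*(l² + 29) = 3*(29 + l²) = 87 + 3*l²)
q(2, 24) - 1*1402 = (87 + 3*2²) - 1*1402 = (87 + 3*4) - 1402 = (87 + 12) - 1402 = 99 - 1402 = -1303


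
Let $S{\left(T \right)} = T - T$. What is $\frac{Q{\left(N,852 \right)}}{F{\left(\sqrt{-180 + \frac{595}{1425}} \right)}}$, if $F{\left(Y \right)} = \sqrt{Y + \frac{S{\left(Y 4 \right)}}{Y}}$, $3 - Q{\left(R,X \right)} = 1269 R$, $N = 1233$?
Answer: $\frac{1564674 \sqrt[4]{285} \cdot 51181^{\frac{3}{4}} i^{\frac{3}{2}}}{51181} \approx -3.0223 \cdot 10^{5} + 3.0223 \cdot 10^{5} i$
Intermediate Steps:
$S{\left(T \right)} = 0$
$Q{\left(R,X \right)} = 3 - 1269 R$
$F{\left(Y \right)} = \sqrt{Y}$ ($F{\left(Y \right)} = \sqrt{Y + \frac{0}{Y}} = \sqrt{Y + 0} = \sqrt{Y}$)
$\frac{Q{\left(N,852 \right)}}{F{\left(\sqrt{-180 + \frac{595}{1425}} \right)}} = \frac{3 - 1564677}{\sqrt{\sqrt{-180 + \frac{595}{1425}}}} = \frac{3 - 1564677}{\sqrt{\sqrt{-180 + 595 \cdot \frac{1}{1425}}}} = - \frac{1564674}{\sqrt{\sqrt{-180 + \frac{119}{285}}}} = - \frac{1564674}{\sqrt{\sqrt{- \frac{51181}{285}}}} = - \frac{1564674}{\sqrt{\frac{i \sqrt{14586585}}{285}}} = - \frac{1564674}{\frac{1}{285} \cdot 285^{\frac{3}{4}} \sqrt[4]{51181} \sqrt{i}} = - 1564674 \left(- \frac{\sqrt[4]{285} \cdot 51181^{\frac{3}{4}} i^{\frac{3}{2}}}{51181}\right) = \frac{1564674 \sqrt[4]{285} \cdot 51181^{\frac{3}{4}} i^{\frac{3}{2}}}{51181}$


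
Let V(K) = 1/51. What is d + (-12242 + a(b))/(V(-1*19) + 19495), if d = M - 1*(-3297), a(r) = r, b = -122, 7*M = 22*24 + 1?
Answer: 1066715710/316351 ≈ 3371.9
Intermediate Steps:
M = 529/7 (M = (22*24 + 1)/7 = (528 + 1)/7 = (1/7)*529 = 529/7 ≈ 75.571)
V(K) = 1/51
d = 23608/7 (d = 529/7 - 1*(-3297) = 529/7 + 3297 = 23608/7 ≈ 3372.6)
d + (-12242 + a(b))/(V(-1*19) + 19495) = 23608/7 + (-12242 - 122)/(1/51 + 19495) = 23608/7 - 12364/994246/51 = 23608/7 - 12364*51/994246 = 23608/7 - 28662/45193 = 1066715710/316351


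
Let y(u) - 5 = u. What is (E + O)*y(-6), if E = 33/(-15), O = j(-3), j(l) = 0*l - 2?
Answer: 21/5 ≈ 4.2000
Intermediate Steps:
y(u) = 5 + u
j(l) = -2 (j(l) = 0 - 2 = -2)
O = -2
E = -11/5 (E = 33*(-1/15) = -11/5 ≈ -2.2000)
(E + O)*y(-6) = (-11/5 - 2)*(5 - 6) = -21/5*(-1) = 21/5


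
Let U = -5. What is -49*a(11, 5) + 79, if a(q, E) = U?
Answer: 324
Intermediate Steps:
a(q, E) = -5
-49*a(11, 5) + 79 = -49*(-5) + 79 = 245 + 79 = 324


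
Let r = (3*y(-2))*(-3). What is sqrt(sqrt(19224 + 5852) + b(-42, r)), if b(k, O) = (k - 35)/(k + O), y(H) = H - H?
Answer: sqrt(66 + 72*sqrt(6269))/6 ≈ 12.657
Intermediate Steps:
y(H) = 0
r = 0 (r = (3*0)*(-3) = 0*(-3) = 0)
b(k, O) = (-35 + k)/(O + k)
sqrt(sqrt(19224 + 5852) + b(-42, r)) = sqrt(sqrt(19224 + 5852) + (-35 - 42)/(0 - 42)) = sqrt(sqrt(25076) - 77/(-42)) = sqrt(2*sqrt(6269) - 1/42*(-77)) = sqrt(2*sqrt(6269) + 11/6) = sqrt(11/6 + 2*sqrt(6269))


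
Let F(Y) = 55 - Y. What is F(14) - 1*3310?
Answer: -3269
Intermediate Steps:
F(14) - 1*3310 = (55 - 1*14) - 1*3310 = (55 - 14) - 3310 = 41 - 3310 = -3269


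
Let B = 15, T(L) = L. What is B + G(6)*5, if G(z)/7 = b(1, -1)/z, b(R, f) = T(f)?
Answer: 55/6 ≈ 9.1667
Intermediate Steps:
b(R, f) = f
G(z) = -7/z (G(z) = 7*(-1/z) = -7/z)
B + G(6)*5 = 15 - 7/6*5 = 15 - 35/6 = 55/6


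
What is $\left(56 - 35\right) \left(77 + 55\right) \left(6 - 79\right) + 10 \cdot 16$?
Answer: $-202196$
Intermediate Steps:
$\left(56 - 35\right) \left(77 + 55\right) \left(6 - 79\right) + 10 \cdot 16 = 21 \cdot 132 \left(6 - 79\right) + 160 = 2772 \left(-73\right) + 160 = -202356 + 160 = -202196$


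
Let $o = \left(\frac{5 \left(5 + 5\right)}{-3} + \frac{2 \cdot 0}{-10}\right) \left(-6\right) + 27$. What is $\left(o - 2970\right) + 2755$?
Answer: $-88$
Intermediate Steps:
$o = 127$ ($o = \left(5 \cdot 10 \left(- \frac{1}{3}\right) + 0 \left(- \frac{1}{10}\right)\right) \left(-6\right) + 27 = \left(50 \left(- \frac{1}{3}\right) + 0\right) \left(-6\right) + 27 = \left(- \frac{50}{3} + 0\right) \left(-6\right) + 27 = \left(- \frac{50}{3}\right) \left(-6\right) + 27 = 100 + 27 = 127$)
$\left(o - 2970\right) + 2755 = \left(127 - 2970\right) + 2755 = -2843 + 2755 = -88$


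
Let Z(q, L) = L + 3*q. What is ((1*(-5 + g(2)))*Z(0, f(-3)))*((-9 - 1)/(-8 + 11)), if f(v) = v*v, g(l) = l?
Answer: 90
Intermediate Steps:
f(v) = v**2
((1*(-5 + g(2)))*Z(0, f(-3)))*((-9 - 1)/(-8 + 11)) = ((1*(-5 + 2))*((-3)**2 + 3*0))*((-9 - 1)/(-8 + 11)) = ((1*(-3))*(9 + 0))*(-10/3) = (-3*9)*(-10*1/3) = -27*(-10/3) = 90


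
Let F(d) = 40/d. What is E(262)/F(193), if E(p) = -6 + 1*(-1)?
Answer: -1351/40 ≈ -33.775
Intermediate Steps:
E(p) = -7 (E(p) = -6 - 1 = -7)
E(262)/F(193) = -7/(40/193) = -7/(40*(1/193)) = -7/40/193 = -7*193/40 = -1351/40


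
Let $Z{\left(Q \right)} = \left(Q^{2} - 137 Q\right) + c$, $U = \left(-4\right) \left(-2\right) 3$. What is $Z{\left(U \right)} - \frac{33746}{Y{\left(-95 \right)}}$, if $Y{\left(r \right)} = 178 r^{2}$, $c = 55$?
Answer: $- \frac{2134185698}{803225} \approx -2657.0$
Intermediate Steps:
$U = 24$ ($U = 8 \cdot 3 = 24$)
$Z{\left(Q \right)} = 55 + Q^{2} - 137 Q$ ($Z{\left(Q \right)} = \left(Q^{2} - 137 Q\right) + 55 = 55 + Q^{2} - 137 Q$)
$Z{\left(U \right)} - \frac{33746}{Y{\left(-95 \right)}} = \left(55 + 24^{2} - 3288\right) - \frac{33746}{178 \left(-95\right)^{2}} = \left(55 + 576 - 3288\right) - \frac{33746}{178 \cdot 9025} = -2657 - \frac{33746}{1606450} = -2657 - \frac{16873}{803225} = - \frac{2134185698}{803225}$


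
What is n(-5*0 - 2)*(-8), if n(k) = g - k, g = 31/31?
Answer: -24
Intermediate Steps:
g = 1 (g = 31*(1/31) = 1)
n(k) = 1 - k
n(-5*0 - 2)*(-8) = (1 - (-5*0 - 2))*(-8) = (1 - (0 - 2))*(-8) = (1 - 1*(-2))*(-8) = (1 + 2)*(-8) = 3*(-8) = -24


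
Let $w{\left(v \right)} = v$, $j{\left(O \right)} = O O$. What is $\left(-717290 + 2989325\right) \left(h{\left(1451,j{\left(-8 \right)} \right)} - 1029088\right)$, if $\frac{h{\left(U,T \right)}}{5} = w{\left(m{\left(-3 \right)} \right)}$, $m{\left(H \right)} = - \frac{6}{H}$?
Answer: $-2338101233730$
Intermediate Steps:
$j{\left(O \right)} = O^{2}$
$h{\left(U,T \right)} = 10$ ($h{\left(U,T \right)} = 5 \left(- \frac{6}{-3}\right) = 5 \left(\left(-6\right) \left(- \frac{1}{3}\right)\right) = 5 \cdot 2 = 10$)
$\left(-717290 + 2989325\right) \left(h{\left(1451,j{\left(-8 \right)} \right)} - 1029088\right) = \left(-717290 + 2989325\right) \left(10 - 1029088\right) = 2272035 \left(-1029078\right) = -2338101233730$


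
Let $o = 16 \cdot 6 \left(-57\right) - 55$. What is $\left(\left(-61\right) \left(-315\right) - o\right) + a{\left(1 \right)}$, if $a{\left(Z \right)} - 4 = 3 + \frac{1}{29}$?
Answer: $\frac{717722}{29} \approx 24749.0$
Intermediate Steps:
$a{\left(Z \right)} = \frac{204}{29}$ ($a{\left(Z \right)} = 4 + \left(3 + \frac{1}{29}\right) = 4 + \frac{88}{29} = \frac{204}{29}$)
$o = -5527$ ($o = 96 \left(-57\right) - 55 = -5472 - 55 = -5527$)
$\left(\left(-61\right) \left(-315\right) - o\right) + a{\left(1 \right)} = \left(\left(-61\right) \left(-315\right) - -5527\right) + \frac{204}{29} = \left(19215 + 5527\right) + \frac{204}{29} = 24742 + \frac{204}{29} = \frac{717722}{29}$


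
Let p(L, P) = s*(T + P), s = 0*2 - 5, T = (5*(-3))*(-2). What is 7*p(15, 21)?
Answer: -1785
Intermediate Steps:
T = 30 (T = -15*(-2) = 30)
s = -5 (s = 0 - 5 = -5)
p(L, P) = -150 - 5*P (p(L, P) = -5*(30 + P) = -150 - 5*P)
7*p(15, 21) = 7*(-150 - 5*21) = 7*(-150 - 105) = 7*(-255) = -1785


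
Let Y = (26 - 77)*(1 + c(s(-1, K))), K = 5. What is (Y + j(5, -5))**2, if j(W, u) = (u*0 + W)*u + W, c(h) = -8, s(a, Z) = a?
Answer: 113569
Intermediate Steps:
j(W, u) = W + W*u (j(W, u) = (0 + W)*u + W = W*u + W = W + W*u)
Y = 357 (Y = (26 - 77)*(1 - 8) = -51*(-7) = 357)
(Y + j(5, -5))**2 = (357 + 5*(1 - 5))**2 = (357 + 5*(-4))**2 = (357 - 20)**2 = 337**2 = 113569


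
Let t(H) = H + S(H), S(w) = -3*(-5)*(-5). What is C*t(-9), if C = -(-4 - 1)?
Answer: -420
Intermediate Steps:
S(w) = -75 (S(w) = 15*(-5) = -75)
t(H) = -75 + H (t(H) = H - 75 = -75 + H)
C = 5 (C = -1*(-5) = 5)
C*t(-9) = 5*(-75 - 9) = 5*(-84) = -420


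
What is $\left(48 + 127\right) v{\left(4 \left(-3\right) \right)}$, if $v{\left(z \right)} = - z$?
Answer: $2100$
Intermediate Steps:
$\left(48 + 127\right) v{\left(4 \left(-3\right) \right)} = \left(48 + 127\right) \left(- 4 \left(-3\right)\right) = 175 \left(\left(-1\right) \left(-12\right)\right) = 175 \cdot 12 = 2100$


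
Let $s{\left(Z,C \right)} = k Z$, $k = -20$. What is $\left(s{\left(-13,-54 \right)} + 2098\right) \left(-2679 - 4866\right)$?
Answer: $-17791110$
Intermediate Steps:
$s{\left(Z,C \right)} = - 20 Z$
$\left(s{\left(-13,-54 \right)} + 2098\right) \left(-2679 - 4866\right) = \left(\left(-20\right) \left(-13\right) + 2098\right) \left(-2679 - 4866\right) = \left(260 + 2098\right) \left(-7545\right) = 2358 \left(-7545\right) = -17791110$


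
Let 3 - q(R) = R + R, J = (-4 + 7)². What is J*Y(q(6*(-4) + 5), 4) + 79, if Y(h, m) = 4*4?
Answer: 223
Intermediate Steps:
J = 9 (J = 3² = 9)
q(R) = 3 - 2*R (q(R) = 3 - (R + R) = 3 - 2*R)
Y(h, m) = 16
J*Y(q(6*(-4) + 5), 4) + 79 = 9*16 + 79 = 144 + 79 = 223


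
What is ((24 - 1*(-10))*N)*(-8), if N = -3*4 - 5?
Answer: 4624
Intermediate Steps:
N = -17 (N = -12 - 5 = -17)
((24 - 1*(-10))*N)*(-8) = ((24 - 1*(-10))*(-17))*(-8) = ((24 + 10)*(-17))*(-8) = (34*(-17))*(-8) = -578*(-8) = 4624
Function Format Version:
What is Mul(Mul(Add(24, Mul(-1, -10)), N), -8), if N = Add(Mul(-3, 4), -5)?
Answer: 4624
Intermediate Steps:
N = -17 (N = Add(-12, -5) = -17)
Mul(Mul(Add(24, Mul(-1, -10)), N), -8) = Mul(Mul(Add(24, Mul(-1, -10)), -17), -8) = Mul(Mul(Add(24, 10), -17), -8) = Mul(Mul(34, -17), -8) = Mul(-578, -8) = 4624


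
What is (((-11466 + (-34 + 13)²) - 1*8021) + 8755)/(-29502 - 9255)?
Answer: 10291/38757 ≈ 0.26553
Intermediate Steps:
(((-11466 + (-34 + 13)²) - 1*8021) + 8755)/(-29502 - 9255) = (((-11466 + (-21)²) - 8021) + 8755)/(-38757) = (((-11466 + 441) - 8021) + 8755)*(-1/38757) = ((-11025 - 8021) + 8755)*(-1/38757) = (-19046 + 8755)*(-1/38757) = -10291*(-1/38757) = 10291/38757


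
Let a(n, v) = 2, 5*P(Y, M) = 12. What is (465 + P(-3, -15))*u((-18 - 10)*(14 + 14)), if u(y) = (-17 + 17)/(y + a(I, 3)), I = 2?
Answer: 0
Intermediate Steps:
P(Y, M) = 12/5 (P(Y, M) = (⅕)*12 = 12/5)
u(y) = 0 (u(y) = (-17 + 17)/(y + 2) = 0/(2 + y) = 0)
(465 + P(-3, -15))*u((-18 - 10)*(14 + 14)) = (465 + 12/5)*0 = (2337/5)*0 = 0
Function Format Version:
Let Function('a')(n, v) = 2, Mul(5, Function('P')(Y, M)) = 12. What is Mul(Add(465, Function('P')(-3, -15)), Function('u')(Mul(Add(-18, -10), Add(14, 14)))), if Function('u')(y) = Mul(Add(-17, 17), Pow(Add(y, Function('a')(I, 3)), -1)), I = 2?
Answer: 0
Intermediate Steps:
Function('P')(Y, M) = Rational(12, 5) (Function('P')(Y, M) = Mul(Rational(1, 5), 12) = Rational(12, 5))
Function('u')(y) = 0 (Function('u')(y) = Mul(Add(-17, 17), Pow(Add(y, 2), -1)) = Mul(0, Pow(Add(2, y), -1)) = 0)
Mul(Add(465, Function('P')(-3, -15)), Function('u')(Mul(Add(-18, -10), Add(14, 14)))) = Mul(Add(465, Rational(12, 5)), 0) = Mul(Rational(2337, 5), 0) = 0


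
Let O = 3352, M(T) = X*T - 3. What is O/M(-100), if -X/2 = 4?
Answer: 3352/797 ≈ 4.2058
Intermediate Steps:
X = -8 (X = -2*4 = -8)
M(T) = -3 - 8*T (M(T) = -8*T - 3 = -3 - 8*T)
O/M(-100) = 3352/(-3 - 8*(-100)) = 3352/(-3 + 800) = 3352/797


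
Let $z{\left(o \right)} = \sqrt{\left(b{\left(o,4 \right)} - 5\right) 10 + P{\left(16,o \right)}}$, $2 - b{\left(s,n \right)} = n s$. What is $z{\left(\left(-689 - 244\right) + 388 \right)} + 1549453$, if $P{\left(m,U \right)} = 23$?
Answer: $1549453 + \sqrt{21793} \approx 1.5496 \cdot 10^{6}$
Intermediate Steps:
$b{\left(s,n \right)} = 2 - n s$
$z{\left(o \right)} = \sqrt{-7 - 40 o}$ ($z{\left(o \right)} = \sqrt{\left(\left(2 - 4 o\right) - 5\right) 10 + 23} = \sqrt{\left(-3 - 4 o\right) 10 + 23} = \sqrt{\left(-30 - 40 o\right) + 23} = \sqrt{-7 - 40 o}$)
$z{\left(\left(-689 - 244\right) + 388 \right)} + 1549453 = \sqrt{-7 - 40 \left(\left(-689 - 244\right) + 388\right)} + 1549453 = \sqrt{-7 - 40 \left(-933 + 388\right)} + 1549453 = \sqrt{-7 - -21800} + 1549453 = \sqrt{-7 + 21800} + 1549453 = \sqrt{21793} + 1549453 = 1549453 + \sqrt{21793}$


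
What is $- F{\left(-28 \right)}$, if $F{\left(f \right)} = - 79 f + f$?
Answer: $-2184$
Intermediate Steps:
$F{\left(f \right)} = - 78 f$
$- F{\left(-28 \right)} = - \left(-78\right) \left(-28\right) = \left(-1\right) 2184 = -2184$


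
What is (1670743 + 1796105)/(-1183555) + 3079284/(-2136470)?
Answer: -16494505554/3774074255 ≈ -4.3705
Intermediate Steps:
(1670743 + 1796105)/(-1183555) + 3079284/(-2136470) = 3466848*(-1/1183555) + 3079284*(-1/2136470) = -51744/17665 - 1539642/1068235 = -16494505554/3774074255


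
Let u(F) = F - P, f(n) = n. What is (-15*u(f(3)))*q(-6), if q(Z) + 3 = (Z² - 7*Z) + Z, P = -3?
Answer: -6210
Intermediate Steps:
q(Z) = -3 + Z² - 6*Z (q(Z) = -3 + ((Z² - 7*Z) + Z) = -3 + (Z² - 6*Z) = -3 + Z² - 6*Z)
u(F) = 3 + F (u(F) = F - 1*(-3) = F + 3 = 3 + F)
(-15*u(f(3)))*q(-6) = (-15*(3 + 3))*(-3 + (-6)² - 6*(-6)) = (-15*6)*(-3 + 36 + 36) = -90*69 = -6210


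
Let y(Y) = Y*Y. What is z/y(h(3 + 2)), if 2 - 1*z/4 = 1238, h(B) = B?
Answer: -4944/25 ≈ -197.76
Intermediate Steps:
z = -4944 (z = 8 - 4*1238 = 8 - 4952 = -4944)
y(Y) = Y²
z/y(h(3 + 2)) = -4944/(3 + 2)² = -4944/(5²) = -4944/25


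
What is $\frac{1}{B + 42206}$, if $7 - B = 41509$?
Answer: $\frac{1}{704} \approx 0.0014205$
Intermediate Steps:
$B = -41502$ ($B = 7 - 41509 = -41502$)
$\frac{1}{B + 42206} = \frac{1}{-41502 + 42206} = \frac{1}{704}$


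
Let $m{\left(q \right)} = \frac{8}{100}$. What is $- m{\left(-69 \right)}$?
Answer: $- \frac{2}{25} \approx -0.08$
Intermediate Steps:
$m{\left(q \right)} = \frac{2}{25}$ ($m{\left(q \right)} = 8 \cdot \frac{1}{100} = \frac{2}{25}$)
$- m{\left(-69 \right)} = \left(-1\right) \frac{2}{25} = - \frac{2}{25}$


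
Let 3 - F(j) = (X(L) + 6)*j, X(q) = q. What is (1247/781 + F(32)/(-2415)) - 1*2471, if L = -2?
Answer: -931496207/377223 ≈ -2469.4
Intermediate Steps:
F(j) = 3 - 4*j (F(j) = 3 - (-2 + 6)*j = 3 - 4*j)
(1247/781 + F(32)/(-2415)) - 1*2471 = (1247/781 + (3 - 4*32)/(-2415)) - 1*2471 = (1247*(1/781) + (3 - 128)*(-1/2415)) - 2471 = (1247/781 - 125*(-1/2415)) - 2471 = (1247/781 + 25/483) - 2471 = 621826/377223 - 2471 = -931496207/377223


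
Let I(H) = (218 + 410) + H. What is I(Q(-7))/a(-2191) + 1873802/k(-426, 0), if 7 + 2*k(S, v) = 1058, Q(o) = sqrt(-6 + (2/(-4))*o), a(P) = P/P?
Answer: 4407632/1051 + I*sqrt(10)/2 ≈ 4193.8 + 1.5811*I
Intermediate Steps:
a(P) = 1
Q(o) = sqrt(-6 - o/2) (Q(o) = sqrt(-6 + (2*(-1/4))*o) = sqrt(-6 - o/2))
k(S, v) = 1051/2 (k(S, v) = -7/2 + (1/2)*1058 = -7/2 + 529 = 1051/2)
I(H) = 628 + H
I(Q(-7))/a(-2191) + 1873802/k(-426, 0) = (628 + sqrt(-24 - 2*(-7))/2)/1 + 1873802/(1051/2) = (628 + sqrt(-24 + 14)/2)*1 + 1873802*(2/1051) = (628 + sqrt(-10)/2)*1 + 3747604/1051 = (628 + (I*sqrt(10))/2)*1 + 3747604/1051 = (628 + I*sqrt(10)/2)*1 + 3747604/1051 = (628 + I*sqrt(10)/2) + 3747604/1051 = 4407632/1051 + I*sqrt(10)/2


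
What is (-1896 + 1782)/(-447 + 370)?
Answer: 114/77 ≈ 1.4805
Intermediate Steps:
(-1896 + 1782)/(-447 + 370) = -114/(-77) = -114*(-1/77) = 114/77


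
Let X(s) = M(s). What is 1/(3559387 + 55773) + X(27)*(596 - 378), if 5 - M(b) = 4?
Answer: 788104881/3615160 ≈ 218.00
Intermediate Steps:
M(b) = 1 (M(b) = 5 - 1*4 = 5 - 4 = 1)
X(s) = 1
1/(3559387 + 55773) + X(27)*(596 - 378) = 1/(3559387 + 55773) + 1*(596 - 378) = 1/3615160 + 1*218 = 1/3615160 + 218 = 788104881/3615160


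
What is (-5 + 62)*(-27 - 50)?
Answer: -4389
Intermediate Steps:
(-5 + 62)*(-27 - 50) = 57*(-77) = -4389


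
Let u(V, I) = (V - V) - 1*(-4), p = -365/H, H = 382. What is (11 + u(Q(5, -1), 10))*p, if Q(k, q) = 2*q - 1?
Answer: -5475/382 ≈ -14.332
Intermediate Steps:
Q(k, q) = -1 + 2*q
p = -365/382 ≈ -0.95550
u(V, I) = 4 (u(V, I) = 0 + 4 = 4)
(11 + u(Q(5, -1), 10))*p = (11 + 4)*(-365/382) = 15*(-365/382) = -5475/382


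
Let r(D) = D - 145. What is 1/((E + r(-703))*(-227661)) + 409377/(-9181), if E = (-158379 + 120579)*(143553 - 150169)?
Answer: -23307618556574051725/522714382996373232 ≈ -44.590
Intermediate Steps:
E = 250084800 (E = -37800*(-6616) = 250084800)
r(D) = -145 + D
1/((E + r(-703))*(-227661)) + 409377/(-9181) = 1/((250084800 + (-145 - 703))*(-227661)) + 409377/(-9181) = -1/227661/(250084800 - 848) + 409377*(-1/9181) = -1/227661/250083952 - 409377/9181 = (1/250083952)*(-1/227661) - 409377/9181 = -1/56934362596272 - 409377/9181 = -23307618556574051725/522714382996373232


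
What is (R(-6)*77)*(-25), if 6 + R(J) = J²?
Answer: -57750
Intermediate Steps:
R(J) = -6 + J²
(R(-6)*77)*(-25) = ((-6 + (-6)²)*77)*(-25) = ((-6 + 36)*77)*(-25) = (30*77)*(-25) = 2310*(-25) = -57750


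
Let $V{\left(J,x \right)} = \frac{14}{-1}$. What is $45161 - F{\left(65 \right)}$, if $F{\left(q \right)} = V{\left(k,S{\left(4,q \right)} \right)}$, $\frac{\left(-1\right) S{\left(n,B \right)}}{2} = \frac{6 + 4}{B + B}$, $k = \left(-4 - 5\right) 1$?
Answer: $45175$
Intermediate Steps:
$k = -9$ ($k = \left(-9\right) 1 = -9$)
$S{\left(n,B \right)} = - \frac{10}{B}$ ($S{\left(n,B \right)} = - 2 \frac{6 + 4}{B + B} = - 2 \frac{10}{2 B} = - 2 \cdot 10 \frac{1}{2 B} = - 2 \frac{5}{B} = - \frac{10}{B}$)
$V{\left(J,x \right)} = -14$ ($V{\left(J,x \right)} = 14 \left(-1\right) = -14$)
$F{\left(q \right)} = -14$
$45161 - F{\left(65 \right)} = 45161 - -14 = 45161 + 14 = 45175$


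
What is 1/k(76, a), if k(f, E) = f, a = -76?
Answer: 1/76 ≈ 0.013158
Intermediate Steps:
1/k(76, a) = 1/76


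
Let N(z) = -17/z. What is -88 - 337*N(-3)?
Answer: -5993/3 ≈ -1997.7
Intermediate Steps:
-88 - 337*N(-3) = -88 - (-5729)/(-3) = -88 - (-5729)*(-1)/3 = -88 - 337*17/3 = -88 - 5729/3 = -5993/3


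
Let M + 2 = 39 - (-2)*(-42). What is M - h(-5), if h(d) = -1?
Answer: -46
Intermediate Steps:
M = -47 (M = -2 + (39 - (-2)*(-42)) = -2 + (39 - 1*84) = -2 + (39 - 84) = -2 - 45 = -47)
M - h(-5) = -47 - 1*(-1) = -47 + 1 = -46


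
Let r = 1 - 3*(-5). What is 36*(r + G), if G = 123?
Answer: 5004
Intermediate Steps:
r = 16 (r = 1 + 15 = 16)
36*(r + G) = 36*(16 + 123) = 36*139 = 5004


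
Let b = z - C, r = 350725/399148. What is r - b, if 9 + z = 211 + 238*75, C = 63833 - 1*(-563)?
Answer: 18498465637/399148 ≈ 46345.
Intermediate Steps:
C = 64396 (C = 63833 + 563 = 64396)
z = 18052 (z = -9 + (211 + 238*75) = -9 + (211 + 17850) = -9 + 18061 = 18052)
r = 350725/399148 (r = 350725*(1/399148) = 350725/399148 ≈ 0.87868)
b = -46344 (b = 18052 - 1*64396 = 18052 - 64396 = -46344)
r - b = 350725/399148 - 1*(-46344) = 350725/399148 + 46344 = 18498465637/399148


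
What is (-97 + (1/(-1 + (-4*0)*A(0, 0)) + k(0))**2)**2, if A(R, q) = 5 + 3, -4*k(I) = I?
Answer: 9216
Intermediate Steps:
k(I) = -I/4
A(R, q) = 8
(-97 + (1/(-1 + (-4*0)*A(0, 0)) + k(0))**2)**2 = (-97 + (1/(-1 - 4*0*8) - 1/4*0)**2)**2 = (-97 + (1/(-1 + 0*8) + 0)**2)**2 = (-97 + (1/(-1 + 0) + 0)**2)**2 = (-97 + (1/(-1) + 0)**2)**2 = (-97 + (-1 + 0)**2)**2 = (-97 + (-1)**2)**2 = (-97 + 1)**2 = (-96)**2 = 9216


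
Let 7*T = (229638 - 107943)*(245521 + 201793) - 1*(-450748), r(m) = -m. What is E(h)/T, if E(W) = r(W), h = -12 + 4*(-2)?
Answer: 70/27218163989 ≈ 2.5718e-9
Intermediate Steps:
h = -20 (h = -12 - 8 = -20)
E(W) = -W
T = 54436327978/7 (T = ((229638 - 107943)*(245521 + 201793) - 1*(-450748))/7 = (121695*447314 + 450748)/7 = (54435877230 + 450748)/7 = (⅐)*54436327978 = 54436327978/7 ≈ 7.7766e+9)
E(h)/T = (-1*(-20))/(54436327978/7) = 20*(7/54436327978) = 70/27218163989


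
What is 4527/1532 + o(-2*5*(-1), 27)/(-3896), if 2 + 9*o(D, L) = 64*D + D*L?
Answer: 19667959/6714756 ≈ 2.9291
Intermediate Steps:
o(D, L) = -2/9 + 64*D/9 + D*L/9 (o(D, L) = -2/9 + (64*D + D*L)/9 = -2/9 + (64*D/9 + D*L/9) = -2/9 + 64*D/9 + D*L/9)
4527/1532 + o(-2*5*(-1), 27)/(-3896) = 4527/1532 + (-2/9 + 64*(-2*5*(-1))/9 + (1/9)*(-2*5*(-1))*27)/(-3896) = 4527*(1/1532) + (-2/9 + 64*(-10*(-1))/9 + (1/9)*(-10*(-1))*27)*(-1/3896) = 4527/1532 + (-2/9 + (64/9)*10 + (1/9)*10*27)*(-1/3896) = 4527/1532 + (-2/9 + 640/9 + 30)*(-1/3896) = 4527/1532 + (908/9)*(-1/3896) = 4527/1532 - 227/8766 = 19667959/6714756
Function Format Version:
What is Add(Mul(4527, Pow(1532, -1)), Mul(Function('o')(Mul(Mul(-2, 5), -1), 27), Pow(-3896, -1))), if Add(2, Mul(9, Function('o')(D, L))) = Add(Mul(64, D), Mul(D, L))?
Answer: Rational(19667959, 6714756) ≈ 2.9291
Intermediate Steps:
Function('o')(D, L) = Add(Rational(-2, 9), Mul(Rational(64, 9), D), Mul(Rational(1, 9), D, L)) (Function('o')(D, L) = Add(Rational(-2, 9), Mul(Rational(1, 9), Add(Mul(64, D), Mul(D, L)))) = Add(Rational(-2, 9), Add(Mul(Rational(64, 9), D), Mul(Rational(1, 9), D, L))) = Add(Rational(-2, 9), Mul(Rational(64, 9), D), Mul(Rational(1, 9), D, L)))
Add(Mul(4527, Pow(1532, -1)), Mul(Function('o')(Mul(Mul(-2, 5), -1), 27), Pow(-3896, -1))) = Add(Mul(4527, Pow(1532, -1)), Mul(Add(Rational(-2, 9), Mul(Rational(64, 9), Mul(Mul(-2, 5), -1)), Mul(Rational(1, 9), Mul(Mul(-2, 5), -1), 27)), Pow(-3896, -1))) = Add(Mul(4527, Rational(1, 1532)), Mul(Add(Rational(-2, 9), Mul(Rational(64, 9), Mul(-10, -1)), Mul(Rational(1, 9), Mul(-10, -1), 27)), Rational(-1, 3896))) = Add(Rational(4527, 1532), Mul(Add(Rational(-2, 9), Mul(Rational(64, 9), 10), Mul(Rational(1, 9), 10, 27)), Rational(-1, 3896))) = Add(Rational(4527, 1532), Mul(Add(Rational(-2, 9), Rational(640, 9), 30), Rational(-1, 3896))) = Add(Rational(4527, 1532), Mul(Rational(908, 9), Rational(-1, 3896))) = Add(Rational(4527, 1532), Rational(-227, 8766)) = Rational(19667959, 6714756)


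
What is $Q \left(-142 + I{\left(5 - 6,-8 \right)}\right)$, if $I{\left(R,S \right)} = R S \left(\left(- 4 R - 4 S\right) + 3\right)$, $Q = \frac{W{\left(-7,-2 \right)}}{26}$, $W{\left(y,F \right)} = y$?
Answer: $- \frac{595}{13} \approx -45.769$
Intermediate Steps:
$Q = - \frac{7}{26} \approx -0.26923$
$I{\left(R,S \right)} = R S \left(3 - 4 R - 4 S\right)$
$Q \left(-142 + I{\left(5 - 6,-8 \right)}\right) = - \frac{7 \left(-142 + \left(5 - 6\right) \left(-8\right) \left(3 - 4 \left(5 - 6\right) - -32\right)\right)}{26} = - \frac{7 \left(-142 - - 8 \left(3 - -4 + 32\right)\right)}{26} = - \frac{7 \left(-142 - - 8 \left(3 + 4 + 32\right)\right)}{26} = - \frac{7 \left(-142 - \left(-8\right) 39\right)}{26} = - \frac{7 \left(-142 + 312\right)}{26} = \left(- \frac{7}{26}\right) 170 = - \frac{595}{13}$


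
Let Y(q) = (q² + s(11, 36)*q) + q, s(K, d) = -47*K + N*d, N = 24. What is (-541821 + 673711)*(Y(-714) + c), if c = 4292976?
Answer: 600666627000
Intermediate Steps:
s(K, d) = -47*K + 24*d
Y(q) = q² + 348*q (Y(q) = (q² + (-47*11 + 24*36)*q) + q = (q² + (-517 + 864)*q) + q = (q² + 347*q) + q = q² + 348*q)
(-541821 + 673711)*(Y(-714) + c) = (-541821 + 673711)*(-714*(348 - 714) + 4292976) = 131890*(-714*(-366) + 4292976) = 131890*(261324 + 4292976) = 131890*4554300 = 600666627000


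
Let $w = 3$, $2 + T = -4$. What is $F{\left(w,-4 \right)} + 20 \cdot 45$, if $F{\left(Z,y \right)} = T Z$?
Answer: $882$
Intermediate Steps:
$T = -6$ ($T = -2 - 4 = -6$)
$F{\left(Z,y \right)} = - 6 Z$
$F{\left(w,-4 \right)} + 20 \cdot 45 = \left(-6\right) 3 + 20 \cdot 45 = -18 + 900 = 882$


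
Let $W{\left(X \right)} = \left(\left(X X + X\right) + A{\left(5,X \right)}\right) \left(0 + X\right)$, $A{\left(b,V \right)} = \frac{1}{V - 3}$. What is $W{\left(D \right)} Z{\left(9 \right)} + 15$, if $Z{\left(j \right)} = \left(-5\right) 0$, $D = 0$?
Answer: $15$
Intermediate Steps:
$A{\left(b,V \right)} = \frac{1}{-3 + V}$
$W{\left(X \right)} = X \left(X + X^{2} + \frac{1}{-3 + X}\right)$ ($W{\left(X \right)} = \left(\left(X X + X\right) + \frac{1}{-3 + X}\right) \left(0 + X\right) = \left(\left(X^{2} + X\right) + \frac{1}{-3 + X}\right) X = \left(\left(X + X^{2}\right) + \frac{1}{-3 + X}\right) X = \left(X + X^{2} + \frac{1}{-3 + X}\right) X = X \left(X + X^{2} + \frac{1}{-3 + X}\right)$)
$Z{\left(j \right)} = 0$
$W{\left(D \right)} Z{\left(9 \right)} + 15 = \frac{0 \left(1 + 0 \left(1 + 0\right) \left(-3 + 0\right)\right)}{-3 + 0} \cdot 0 + 15 = \frac{0 \left(1 + 0 \cdot 1 \left(-3\right)\right)}{-3} \cdot 0 + 15 = 0 \left(- \frac{1}{3}\right) \left(1 + 0\right) 0 + 15 = 0 \left(- \frac{1}{3}\right) 1 \cdot 0 + 15 = 0 \cdot 0 + 15 = 0 + 15 = 15$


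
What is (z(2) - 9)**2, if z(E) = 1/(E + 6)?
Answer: 5041/64 ≈ 78.766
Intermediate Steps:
z(E) = 1/(6 + E)
(z(2) - 9)**2 = (1/(6 + 2) - 9)**2 = (1/8 - 9)**2 = (-71/8)**2 = 5041/64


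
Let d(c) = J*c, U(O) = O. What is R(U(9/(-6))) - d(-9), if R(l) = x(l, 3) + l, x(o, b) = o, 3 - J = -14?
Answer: 150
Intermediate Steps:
J = 17 (J = 3 - 1*(-14) = 3 + 14 = 17)
R(l) = 2*l (R(l) = l + l = 2*l)
d(c) = 17*c
R(U(9/(-6))) - d(-9) = 2*(9/(-6)) - 17*(-9) = 2*(9*(-⅙)) - 1*(-153) = 2*(-3/2) + 153 = -3 + 153 = 150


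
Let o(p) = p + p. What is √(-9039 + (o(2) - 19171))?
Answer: 3*I*√3134 ≈ 167.95*I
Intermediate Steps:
o(p) = 2*p
√(-9039 + (o(2) - 19171)) = √(-9039 + (2*2 - 19171)) = √(-9039 + (4 - 19171)) = √(-9039 - 19167) = √(-28206) = 3*I*√3134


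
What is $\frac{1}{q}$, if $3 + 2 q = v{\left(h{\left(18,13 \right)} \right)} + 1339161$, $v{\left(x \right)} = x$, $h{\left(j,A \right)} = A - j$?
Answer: $\frac{2}{1339153} \approx 1.4935 \cdot 10^{-6}$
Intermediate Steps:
$q = \frac{1339153}{2}$ ($q = - \frac{3}{2} + \frac{\left(13 - 18\right) + 1339161}{2} = - \frac{3}{2} + \frac{-5 + 1339161}{2} = - \frac{3}{2} + \frac{1}{2} \cdot 1339156 = - \frac{3}{2} + 669578 = \frac{1339153}{2} \approx 6.6958 \cdot 10^{5}$)
$\frac{1}{q} = \frac{1}{\frac{1339153}{2}} = \frac{2}{1339153}$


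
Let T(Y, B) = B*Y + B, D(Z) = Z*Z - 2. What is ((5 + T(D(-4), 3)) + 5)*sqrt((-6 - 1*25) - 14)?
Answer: 165*I*sqrt(5) ≈ 368.95*I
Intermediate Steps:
D(Z) = -2 + Z**2 (D(Z) = Z**2 - 2 = -2 + Z**2)
T(Y, B) = B + B*Y
((5 + T(D(-4), 3)) + 5)*sqrt((-6 - 1*25) - 14) = ((5 + 3*(1 + (-2 + (-4)**2))) + 5)*sqrt((-6 - 1*25) - 14) = ((5 + 3*(1 + (-2 + 16))) + 5)*sqrt((-6 - 25) - 14) = ((5 + 3*(1 + 14)) + 5)*sqrt(-31 - 14) = ((5 + 3*15) + 5)*sqrt(-45) = ((5 + 45) + 5)*(3*I*sqrt(5)) = (50 + 5)*(3*I*sqrt(5)) = 55*(3*I*sqrt(5)) = 165*I*sqrt(5)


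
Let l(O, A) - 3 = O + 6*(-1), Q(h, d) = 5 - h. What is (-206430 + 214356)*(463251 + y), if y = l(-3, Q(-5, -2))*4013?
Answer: 3480885198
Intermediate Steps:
l(O, A) = -3 + O (l(O, A) = 3 + (O + 6*(-1)) = 3 + (O - 6) = 3 + (-6 + O) = -3 + O)
y = -24078 (y = (-3 - 3)*4013 = -6*4013 = -24078)
(-206430 + 214356)*(463251 + y) = (-206430 + 214356)*(463251 - 24078) = 7926*439173 = 3480885198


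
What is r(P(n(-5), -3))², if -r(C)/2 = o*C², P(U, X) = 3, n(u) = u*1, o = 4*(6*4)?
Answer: 2985984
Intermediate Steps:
o = 96 (o = 4*24 = 96)
n(u) = u
r(C) = -192*C²
r(P(n(-5), -3))² = (-192*3²)² = (-192*9)² = (-1728)² = 2985984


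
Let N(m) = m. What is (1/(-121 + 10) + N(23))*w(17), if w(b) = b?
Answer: 43384/111 ≈ 390.85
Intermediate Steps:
(1/(-121 + 10) + N(23))*w(17) = (1/(-121 + 10) + 23)*17 = (1/(-111) + 23)*17 = (-1/111 + 23)*17 = (2552/111)*17 = 43384/111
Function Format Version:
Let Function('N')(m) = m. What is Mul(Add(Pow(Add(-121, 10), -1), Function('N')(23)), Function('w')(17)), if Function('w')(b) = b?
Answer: Rational(43384, 111) ≈ 390.85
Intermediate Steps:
Mul(Add(Pow(Add(-121, 10), -1), Function('N')(23)), Function('w')(17)) = Mul(Add(Pow(Add(-121, 10), -1), 23), 17) = Mul(Add(Pow(-111, -1), 23), 17) = Mul(Add(Rational(-1, 111), 23), 17) = Mul(Rational(2552, 111), 17) = Rational(43384, 111)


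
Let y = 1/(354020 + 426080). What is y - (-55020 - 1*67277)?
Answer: 95403889701/780100 ≈ 1.2230e+5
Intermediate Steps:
y = 1/780100 ≈ 1.2819e-6
y - (-55020 - 1*67277) = 1/780100 - (-55020 - 1*67277) = 1/780100 - (-55020 - 67277) = 1/780100 - 1*(-122297) = 1/780100 + 122297 = 95403889701/780100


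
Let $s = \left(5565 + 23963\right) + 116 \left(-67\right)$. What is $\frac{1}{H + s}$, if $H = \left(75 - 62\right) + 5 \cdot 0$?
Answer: $\frac{1}{21769} \approx 4.5937 \cdot 10^{-5}$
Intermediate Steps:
$H = 13$ ($H = 13 + 0 = 13$)
$s = 21756$ ($s = 29528 - 7772 = 21756$)
$\frac{1}{H + s} = \frac{1}{13 + 21756} = \frac{1}{21769}$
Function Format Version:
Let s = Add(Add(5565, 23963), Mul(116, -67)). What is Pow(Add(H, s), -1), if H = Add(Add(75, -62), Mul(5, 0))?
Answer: Rational(1, 21769) ≈ 4.5937e-5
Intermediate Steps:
H = 13 (H = Add(13, 0) = 13)
s = 21756 (s = Add(29528, -7772) = 21756)
Pow(Add(H, s), -1) = Pow(Add(13, 21756), -1) = Pow(21769, -1) = Rational(1, 21769)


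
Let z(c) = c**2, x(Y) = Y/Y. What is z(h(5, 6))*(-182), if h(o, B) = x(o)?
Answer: -182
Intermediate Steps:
x(Y) = 1
h(o, B) = 1
z(h(5, 6))*(-182) = 1**2*(-182) = 1*(-182) = -182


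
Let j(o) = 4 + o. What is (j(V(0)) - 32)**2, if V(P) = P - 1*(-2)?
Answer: 676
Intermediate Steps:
V(P) = 2 + P (V(P) = P + 2 = 2 + P)
(j(V(0)) - 32)**2 = ((4 + (2 + 0)) - 32)**2 = ((4 + 2) - 32)**2 = (6 - 32)**2 = (-26)**2 = 676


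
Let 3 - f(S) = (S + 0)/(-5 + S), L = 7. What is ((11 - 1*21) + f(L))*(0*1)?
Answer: 0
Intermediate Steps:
f(S) = 3 - S/(-5 + S) (f(S) = 3 - (S + 0)/(-5 + S) = 3 - S/(-5 + S))
((11 - 1*21) + f(L))*(0*1) = ((11 - 1*21) + (-15 + 2*7)/(-5 + 7))*(0*1) = ((11 - 21) + (-15 + 14)/2)*0 = (-10 + (1/2)*(-1))*0 = (-10 - 1/2)*0 = -21/2*0 = 0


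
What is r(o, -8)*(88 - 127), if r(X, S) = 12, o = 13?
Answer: -468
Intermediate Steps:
r(o, -8)*(88 - 127) = 12*(88 - 127) = 12*(-39) = -468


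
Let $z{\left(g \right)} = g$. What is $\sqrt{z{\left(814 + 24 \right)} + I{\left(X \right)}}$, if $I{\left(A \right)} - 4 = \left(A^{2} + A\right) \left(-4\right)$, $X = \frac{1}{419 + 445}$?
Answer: $\frac{\sqrt{157136543}}{432} \approx 29.017$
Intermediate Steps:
$X = \frac{1}{864} \approx 0.0011574$
$I{\left(A \right)} = 4 - 4 A - 4 A^{2}$ ($I{\left(A \right)} = 4 + \left(A^{2} + A\right) \left(-4\right) = 4 + \left(A + A^{2}\right) \left(-4\right) = 4 - \left(4 A + 4 A^{2}\right) = 4 - 4 A - 4 A^{2}$)
$\sqrt{z{\left(814 + 24 \right)} + I{\left(X \right)}} = \sqrt{\left(814 + 24\right) - \left(- \frac{863}{216} + \frac{1}{186624}\right)} = \sqrt{838 - - \frac{745631}{186624}} = \sqrt{838 + \frac{745631}{186624}} = \sqrt{\frac{157136543}{186624}} = \frac{\sqrt{157136543}}{432}$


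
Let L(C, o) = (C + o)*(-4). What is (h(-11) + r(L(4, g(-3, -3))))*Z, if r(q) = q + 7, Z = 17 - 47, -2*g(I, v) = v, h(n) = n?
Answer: 780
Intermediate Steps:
g(I, v) = -v/2
L(C, o) = -4*C - 4*o
Z = -30
r(q) = 7 + q
(h(-11) + r(L(4, g(-3, -3))))*Z = (-11 + (7 + (-4*4 - (-2)*(-3))))*(-30) = (-11 + (7 + (-16 - 4*3/2)))*(-30) = (-11 + (7 + (-16 - 6)))*(-30) = (-11 + (7 - 22))*(-30) = (-11 - 15)*(-30) = -26*(-30) = 780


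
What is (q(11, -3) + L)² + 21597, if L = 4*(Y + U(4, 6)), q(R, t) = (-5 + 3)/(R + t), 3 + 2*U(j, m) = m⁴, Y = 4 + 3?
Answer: 109652577/16 ≈ 6.8533e+6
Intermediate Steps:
Y = 7
U(j, m) = -3/2 + m⁴/2
q(R, t) = -2/(R + t)
L = 2614 (L = 4*(7 + (-3/2 + (½)*6⁴)) = 4*(7 + (-3/2 + (½)*1296)) = 4*(7 + (-3/2 + 648)) = 4*(7 + 1293/2) = 4*(1307/2) = 2614)
(q(11, -3) + L)² + 21597 = (-2/(11 - 3) + 2614)² + 21597 = (-2/8 + 2614)² + 21597 = (-2*⅛ + 2614)² + 21597 = (-¼ + 2614)² + 21597 = (10455/4)² + 21597 = 109307025/16 + 21597 = 109652577/16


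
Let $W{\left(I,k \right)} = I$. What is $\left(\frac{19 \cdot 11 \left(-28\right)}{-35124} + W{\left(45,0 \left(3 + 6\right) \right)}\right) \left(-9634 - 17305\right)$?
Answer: $- \frac{10684222912}{8781} \approx -1.2167 \cdot 10^{6}$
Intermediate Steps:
$\left(\frac{19 \cdot 11 \left(-28\right)}{-35124} + W{\left(45,0 \left(3 + 6\right) \right)}\right) \left(-9634 - 17305\right) = \left(\frac{19 \cdot 11 \left(-28\right)}{-35124} + 45\right) \left(-9634 - 17305\right) = \left(209 \left(-28\right) \left(- \frac{1}{35124}\right) + 45\right) \left(-26939\right) = \left(\left(-5852\right) \left(- \frac{1}{35124}\right) + 45\right) \left(-26939\right) = \left(\frac{1463}{8781} + 45\right) \left(-26939\right) = \frac{396608}{8781} \left(-26939\right) = - \frac{10684222912}{8781}$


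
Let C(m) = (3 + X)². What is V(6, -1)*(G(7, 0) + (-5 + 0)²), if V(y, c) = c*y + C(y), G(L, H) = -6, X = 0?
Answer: 57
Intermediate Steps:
C(m) = 9 (C(m) = (3 + 0)² = 3² = 9)
V(y, c) = 9 + c*y (V(y, c) = c*y + 9 = 9 + c*y)
V(6, -1)*(G(7, 0) + (-5 + 0)²) = (9 - 1*6)*(-6 + (-5 + 0)²) = (9 - 6)*(-6 + (-5)²) = 3*(-6 + 25) = 3*19 = 57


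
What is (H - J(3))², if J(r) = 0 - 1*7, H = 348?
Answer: 126025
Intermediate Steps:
J(r) = -7 (J(r) = 0 - 7 = -7)
(H - J(3))² = (348 - 1*(-7))² = (348 + 7)² = 355² = 126025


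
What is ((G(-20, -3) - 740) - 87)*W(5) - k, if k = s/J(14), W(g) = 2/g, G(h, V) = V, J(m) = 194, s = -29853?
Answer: -34555/194 ≈ -178.12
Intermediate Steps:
k = -29853/194 ≈ -153.88
((G(-20, -3) - 740) - 87)*W(5) - k = ((-3 - 740) - 87)*(2/5) - 1*(-29853/194) = (-743 - 87)*(2*(1/5)) + 29853/194 = -830*2/5 + 29853/194 = -332 + 29853/194 = -34555/194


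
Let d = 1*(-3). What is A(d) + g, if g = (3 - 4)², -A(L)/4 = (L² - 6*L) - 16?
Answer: -43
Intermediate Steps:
d = -3
A(L) = 64 - 4*L² + 24*L (A(L) = -4*((L² - 6*L) - 16) = -4*(-16 + L² - 6*L) = 64 - 4*L² + 24*L)
g = 1 (g = (-1)² = 1)
A(d) + g = (64 - 4*(-3)² + 24*(-3)) + 1 = (64 - 4*9 - 72) + 1 = (64 - 36 - 72) + 1 = -44 + 1 = -43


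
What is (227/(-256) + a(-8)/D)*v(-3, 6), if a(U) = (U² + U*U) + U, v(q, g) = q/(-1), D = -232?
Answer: -31269/7424 ≈ -4.2119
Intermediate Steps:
v(q, g) = -q (v(q, g) = q*(-1) = -q)
a(U) = U + 2*U² (a(U) = (U² + U²) + U = 2*U² + U = U + 2*U²)
(227/(-256) + a(-8)/D)*v(-3, 6) = (227/(-256) - 8*(1 + 2*(-8))/(-232))*(-1*(-3)) = (227*(-1/256) - 8*(1 - 16)*(-1/232))*3 = (-227/256 - 8*(-15)*(-1/232))*3 = (-227/256 + 120*(-1/232))*3 = (-227/256 - 15/29)*3 = -10423/7424*3 = -31269/7424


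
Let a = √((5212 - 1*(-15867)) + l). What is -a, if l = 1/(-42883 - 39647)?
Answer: -√15952589298730/27510 ≈ -145.19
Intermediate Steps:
l = -1/82530 (l = 1/(-82530) = -1/82530 ≈ -1.2117e-5)
a = √15952589298730/27510 (a = √((5212 - 1*(-15867)) - 1/82530) = √((5212 + 15867) - 1/82530) = √(21079 - 1/82530) = √(1739649869/82530) = √15952589298730/27510 ≈ 145.19)
-a = -√15952589298730/27510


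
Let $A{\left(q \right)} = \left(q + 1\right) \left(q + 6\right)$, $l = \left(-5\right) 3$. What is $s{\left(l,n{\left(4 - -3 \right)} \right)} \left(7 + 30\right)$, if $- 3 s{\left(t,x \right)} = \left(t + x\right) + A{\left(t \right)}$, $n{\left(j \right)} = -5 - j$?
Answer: $-1221$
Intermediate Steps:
$l = -15$
$A{\left(q \right)} = \left(1 + q\right) \left(6 + q\right)$
$s{\left(t,x \right)} = -2 - \frac{8 t}{3} - \frac{x}{3} - \frac{t^{2}}{3}$ ($s{\left(t,x \right)} = - \frac{\left(t + x\right) + \left(6 + t^{2} + 7 t\right)}{3} = - \frac{6 + x + t^{2} + 8 t}{3} = -2 - \frac{8 t}{3} - \frac{x}{3} - \frac{t^{2}}{3}$)
$s{\left(l,n{\left(4 - -3 \right)} \right)} \left(7 + 30\right) = \left(-2 - -40 - \frac{-5 - \left(4 - -3\right)}{3} - \frac{\left(-15\right)^{2}}{3}\right) \left(7 + 30\right) = \left(-2 + 40 - \frac{-5 - \left(4 + 3\right)}{3} - 75\right) 37 = \left(-2 + 40 - \frac{-5 - 7}{3} - 75\right) 37 = \left(-2 + 40 - -4 - 75\right) 37 = \left(-2 + 40 + 4 - 75\right) 37 = \left(-33\right) 37 = -1221$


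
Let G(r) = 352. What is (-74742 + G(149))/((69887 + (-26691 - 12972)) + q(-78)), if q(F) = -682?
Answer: -37195/14771 ≈ -2.5181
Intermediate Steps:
(-74742 + G(149))/((69887 + (-26691 - 12972)) + q(-78)) = (-74742 + 352)/((69887 + (-26691 - 12972)) - 682) = -74390/((69887 - 39663) - 682) = -74390/(30224 - 682) = -74390/29542 = -74390*1/29542 = -37195/14771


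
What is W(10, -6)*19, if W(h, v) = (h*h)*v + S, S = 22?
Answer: -10982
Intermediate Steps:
W(h, v) = 22 + v*h² (W(h, v) = (h*h)*v + 22 = h²*v + 22 = v*h² + 22 = 22 + v*h²)
W(10, -6)*19 = (22 - 6*10²)*19 = (22 - 6*100)*19 = (22 - 600)*19 = -578*19 = -10982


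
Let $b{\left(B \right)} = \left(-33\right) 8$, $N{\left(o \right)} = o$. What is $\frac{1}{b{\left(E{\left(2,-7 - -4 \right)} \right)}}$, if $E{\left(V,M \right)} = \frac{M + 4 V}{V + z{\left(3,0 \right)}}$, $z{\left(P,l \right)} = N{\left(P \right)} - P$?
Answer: $- \frac{1}{264} \approx -0.0037879$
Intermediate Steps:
$z{\left(P,l \right)} = 0$ ($z{\left(P,l \right)} = P - P = 0$)
$E{\left(V,M \right)} = \frac{M + 4 V}{V}$ ($E{\left(V,M \right)} = \frac{M + 4 V}{V + 0} = \frac{M + 4 V}{V}$)
$b{\left(B \right)} = -264$
$\frac{1}{b{\left(E{\left(2,-7 - -4 \right)} \right)}} = \frac{1}{-264} = - \frac{1}{264}$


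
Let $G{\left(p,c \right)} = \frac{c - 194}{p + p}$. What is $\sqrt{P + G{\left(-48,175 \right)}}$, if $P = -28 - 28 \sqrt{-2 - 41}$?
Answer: $\frac{\sqrt{-16014 - 16128 i \sqrt{43}}}{24} \approx 8.8854 - 10.332 i$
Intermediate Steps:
$P = -28 - 28 i \sqrt{43}$ ($P = -28 - 28 \sqrt{-43} = -28 - 28 i \sqrt{43} \approx -28.0 - 183.61 i$)
$G{\left(p,c \right)} = \frac{-194 + c}{2 p}$
$\sqrt{P + G{\left(-48,175 \right)}} = \sqrt{\left(-28 - 28 i \sqrt{43}\right) + \frac{-194 + 175}{2 \left(-48\right)}} = \sqrt{\left(-28 - 28 i \sqrt{43}\right) + \frac{1}{2} \left(- \frac{1}{48}\right) \left(-19\right)} = \sqrt{\left(-28 - 28 i \sqrt{43}\right) + \frac{19}{96}} = \sqrt{- \frac{2669}{96} - 28 i \sqrt{43}}$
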